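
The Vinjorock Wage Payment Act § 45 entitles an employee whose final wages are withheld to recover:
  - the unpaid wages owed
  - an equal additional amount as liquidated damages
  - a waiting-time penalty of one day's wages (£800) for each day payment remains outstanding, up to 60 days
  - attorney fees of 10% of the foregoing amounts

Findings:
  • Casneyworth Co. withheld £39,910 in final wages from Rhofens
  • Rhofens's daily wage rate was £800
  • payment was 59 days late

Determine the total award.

Liquidated damages (equal amount): £39,910
Penalty days: min(59, 60) = 59
Waiting-time penalty: 59 × £800 = £47,200
Subtotal: £39,910 + £39,910 + £47,200 = £127,020
Attorney fees: 10% of £127,020 = £12,702
Total award: £127,020 + £12,702 = £139,722

Total award: £139,722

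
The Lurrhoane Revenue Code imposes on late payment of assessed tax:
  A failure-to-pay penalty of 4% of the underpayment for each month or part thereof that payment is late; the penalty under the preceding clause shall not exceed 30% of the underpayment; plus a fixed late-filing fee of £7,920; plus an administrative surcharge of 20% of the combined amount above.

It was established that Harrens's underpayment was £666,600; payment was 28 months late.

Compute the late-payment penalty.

Accrued rate: 4% × 28 = 112%, capped at 30% → 30%
Failure-to-pay penalty: 30% of £666,600 = £199,980
Penalty before surcharge: £199,980 + £7,920 = £207,900
Administrative surcharge: 20% of £207,900 = £41,580
Total penalty: £207,900 + £41,580 = £249,480

Penalty: £249,480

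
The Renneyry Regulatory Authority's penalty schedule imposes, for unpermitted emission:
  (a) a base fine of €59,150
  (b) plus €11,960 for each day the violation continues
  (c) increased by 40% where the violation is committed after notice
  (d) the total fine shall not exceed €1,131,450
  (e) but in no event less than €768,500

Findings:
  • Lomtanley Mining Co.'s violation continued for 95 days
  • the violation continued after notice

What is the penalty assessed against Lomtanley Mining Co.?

€1,131,450

Per-day component: 95 × €11,960 = €1,136,200
Base plus per-day: €59,150 + €1,136,200 = €1,195,350
Enhancement: 40% of €1,195,350 = €478,140
Enhanced fine: €1,195,350 + €478,140 = €1,673,490
Cap at €1,131,450: €1,673,490 exceeds the cap → €1,131,450
Minimum €768,500: €1,131,450 meets the minimum, no increase.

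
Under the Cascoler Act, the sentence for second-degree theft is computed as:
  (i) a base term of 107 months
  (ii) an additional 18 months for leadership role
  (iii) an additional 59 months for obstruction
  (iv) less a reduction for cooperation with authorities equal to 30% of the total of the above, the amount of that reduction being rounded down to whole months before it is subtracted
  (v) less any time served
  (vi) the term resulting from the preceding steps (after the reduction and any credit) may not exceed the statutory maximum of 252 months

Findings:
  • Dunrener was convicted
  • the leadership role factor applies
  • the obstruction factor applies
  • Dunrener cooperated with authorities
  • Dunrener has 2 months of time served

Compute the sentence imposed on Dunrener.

Leadership role enhancement: +18 months
Obstruction enhancement: +59 months
Adjusted term: 107 months + 18 months + 59 months = 184 months
Cooperation with authorities reduction: 30% of 184 months = 55 months (rounded down)
After reduction: 184 − 55 = 129 months
Less time served: 129 months − 2 months = 127 months
Cap at 252 months: 127 months is within the cap, no reduction.

127 months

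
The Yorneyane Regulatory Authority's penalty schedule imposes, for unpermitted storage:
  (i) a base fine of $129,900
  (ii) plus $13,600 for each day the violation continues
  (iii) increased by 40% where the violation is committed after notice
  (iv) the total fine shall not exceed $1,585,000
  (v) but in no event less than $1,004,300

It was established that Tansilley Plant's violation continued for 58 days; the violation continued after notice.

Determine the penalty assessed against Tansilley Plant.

$1,286,180

Per-day component: 58 × $13,600 = $788,800
Base plus per-day: $129,900 + $788,800 = $918,700
Enhancement: 40% of $918,700 = $367,480
Enhanced fine: $918,700 + $367,480 = $1,286,180
Cap at $1,585,000: $1,286,180 is within the cap, no reduction.
Minimum $1,004,300: $1,286,180 meets the minimum, no increase.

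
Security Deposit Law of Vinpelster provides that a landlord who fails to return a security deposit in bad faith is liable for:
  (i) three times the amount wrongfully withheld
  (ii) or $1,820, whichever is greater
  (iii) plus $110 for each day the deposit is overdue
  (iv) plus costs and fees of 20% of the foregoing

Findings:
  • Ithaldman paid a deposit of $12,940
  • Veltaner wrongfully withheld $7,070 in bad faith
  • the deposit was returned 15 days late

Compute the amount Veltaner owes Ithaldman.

$27,432

Trebled: 3 × $7,070 = $21,210
Minimum $1,820: $21,210 meets the minimum, no increase.
Late-return penalty: 15 × $110 = $1,650
Damages plus late penalty: $21,210 + $1,650 = $22,860
Costs and fees: 20% of $22,860 = $4,572
Total recovery: $22,860 + $4,572 = $27,432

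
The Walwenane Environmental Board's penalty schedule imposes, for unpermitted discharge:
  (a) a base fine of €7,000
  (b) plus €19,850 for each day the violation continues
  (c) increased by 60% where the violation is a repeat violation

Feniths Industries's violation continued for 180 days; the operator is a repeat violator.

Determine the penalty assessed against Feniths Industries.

Per-day component: 180 × €19,850 = €3,573,000
Base plus per-day: €7,000 + €3,573,000 = €3,580,000
Enhancement: 60% of €3,580,000 = €2,148,000
Enhanced fine: €3,580,000 + €2,148,000 = €5,728,000

Civil penalty: €5,728,000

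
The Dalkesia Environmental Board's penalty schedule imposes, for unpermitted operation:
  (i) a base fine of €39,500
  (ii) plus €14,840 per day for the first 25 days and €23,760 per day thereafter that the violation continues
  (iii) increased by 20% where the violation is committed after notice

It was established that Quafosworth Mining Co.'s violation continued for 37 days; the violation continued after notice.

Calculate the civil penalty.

€834,744

First 25 days: 25 × €14,840 = €371,000
Remaining days: (37 − 25) × €23,760 = €285,120
Per-day component: €371,000 + €285,120 = €656,120
Base plus per-day: €39,500 + €656,120 = €695,620
Enhancement: 20% of €695,620 = €139,124
Enhanced fine: €695,620 + €139,124 = €834,744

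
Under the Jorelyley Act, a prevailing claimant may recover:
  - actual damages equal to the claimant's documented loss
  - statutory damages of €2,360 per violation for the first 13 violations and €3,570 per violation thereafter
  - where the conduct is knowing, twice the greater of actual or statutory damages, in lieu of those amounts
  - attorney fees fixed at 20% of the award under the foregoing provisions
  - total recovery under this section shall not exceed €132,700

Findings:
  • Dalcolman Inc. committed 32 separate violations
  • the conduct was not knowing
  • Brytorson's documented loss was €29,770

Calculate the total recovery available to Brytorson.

Total recovery: €132,700

First 13 violations: 13 × €2,360 = €30,680
Remaining violations: (32 − 13) × €3,570 = €67,830
Statutory damages: €30,680 + €67,830 = €98,510
Conduct not knowing: the in-lieu enhancement does not apply.
Actual plus statutory damages: €29,770 + €98,510 = €128,280
Attorney fees: 20% of €128,280 = €25,656
Total before cap: €128,280 + €25,656 = €153,936
Cap at €132,700: €153,936 exceeds the cap → €132,700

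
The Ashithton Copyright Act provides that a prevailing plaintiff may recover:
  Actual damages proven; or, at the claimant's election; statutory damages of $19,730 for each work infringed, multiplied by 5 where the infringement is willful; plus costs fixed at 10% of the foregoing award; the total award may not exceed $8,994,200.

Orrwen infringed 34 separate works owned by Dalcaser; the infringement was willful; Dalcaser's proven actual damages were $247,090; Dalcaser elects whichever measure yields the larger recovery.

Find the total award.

$3,689,510

Statutory damages: 34 × $19,730 = $670,820
Multiplied by 5: 5 × $670,820 = $3,354,100
Greater of actual damages ($247,090) or enhanced statutory damages ($3,354,100): $3,354,100
Costs: 10% of $3,354,100 = $335,410
Award plus costs: $3,354,100 + $335,410 = $3,689,510
Cap at $8,994,200: $3,689,510 is within the cap, no reduction.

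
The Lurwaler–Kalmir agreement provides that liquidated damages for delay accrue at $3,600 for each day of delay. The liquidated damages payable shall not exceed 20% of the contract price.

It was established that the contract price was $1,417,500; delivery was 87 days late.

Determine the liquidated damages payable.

Per-day damages: 87 × $3,600 = $313,200
Cap: 20% of $1,417,500 = $283,500
Cap at $283,500: $313,200 exceeds the cap → $283,500

Liquidated damages: $283,500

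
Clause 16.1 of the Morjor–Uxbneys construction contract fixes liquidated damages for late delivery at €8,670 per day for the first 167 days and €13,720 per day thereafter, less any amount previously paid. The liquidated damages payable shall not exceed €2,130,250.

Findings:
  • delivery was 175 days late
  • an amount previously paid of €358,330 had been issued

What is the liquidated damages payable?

First 167 days: 167 × €8,670 = €1,447,890
Remaining days: (175 − 167) × €13,720 = €109,760
Accrued per-day damages: €1,447,890 + €109,760 = €1,557,650
Less amount previously paid: €1,557,650 − €358,330 = €1,199,320
Cap at €2,130,250: €1,199,320 is within the cap, no reduction.

Liquidated damages: €1,199,320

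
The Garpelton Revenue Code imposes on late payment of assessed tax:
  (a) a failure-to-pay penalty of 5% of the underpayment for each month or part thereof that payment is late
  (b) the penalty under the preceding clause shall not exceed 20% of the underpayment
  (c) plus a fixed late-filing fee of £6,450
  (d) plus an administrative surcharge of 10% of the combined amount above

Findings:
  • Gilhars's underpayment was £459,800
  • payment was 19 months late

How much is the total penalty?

Accrued rate: 5% × 19 = 95%, capped at 20% → 20%
Failure-to-pay penalty: 20% of £459,800 = £91,960
Penalty before surcharge: £91,960 + £6,450 = £98,410
Administrative surcharge: 10% of £98,410 = £9,841
Total penalty: £98,410 + £9,841 = £108,251

Penalty: £108,251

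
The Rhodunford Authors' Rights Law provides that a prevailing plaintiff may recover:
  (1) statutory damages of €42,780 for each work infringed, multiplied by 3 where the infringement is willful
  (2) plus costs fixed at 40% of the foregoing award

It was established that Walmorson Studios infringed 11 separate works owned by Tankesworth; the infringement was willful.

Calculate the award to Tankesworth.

€1,976,436

Statutory damages: 11 × €42,780 = €470,580
Trebled: 3 × €470,580 = €1,411,740
Costs: 40% of €1,411,740 = €564,696
Award plus costs: €1,411,740 + €564,696 = €1,976,436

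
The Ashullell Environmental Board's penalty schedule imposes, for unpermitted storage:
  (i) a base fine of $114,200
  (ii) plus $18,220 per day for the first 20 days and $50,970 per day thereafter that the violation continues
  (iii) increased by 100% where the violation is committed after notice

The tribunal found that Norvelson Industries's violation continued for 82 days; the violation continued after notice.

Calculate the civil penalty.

$7,277,480

First 20 days: 20 × $18,220 = $364,400
Remaining days: (82 − 20) × $50,970 = $3,160,140
Per-day component: $364,400 + $3,160,140 = $3,524,540
Base plus per-day: $114,200 + $3,524,540 = $3,638,740
Enhancement: 100% of $3,638,740 = $3,638,740
Enhanced fine: $3,638,740 + $3,638,740 = $7,277,480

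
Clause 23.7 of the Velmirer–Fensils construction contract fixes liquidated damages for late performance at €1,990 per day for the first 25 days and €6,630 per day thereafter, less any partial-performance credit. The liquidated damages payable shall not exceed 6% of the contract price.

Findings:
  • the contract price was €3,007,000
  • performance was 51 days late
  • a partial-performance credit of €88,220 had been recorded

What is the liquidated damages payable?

€133,910

First 25 days: 25 × €1,990 = €49,750
Remaining days: (51 − 25) × €6,630 = €172,380
Accrued per-day damages: €49,750 + €172,380 = €222,130
Less partial-performance credit: €222,130 − €88,220 = €133,910
Cap: 6% of €3,007,000 = €180,420
Cap at €180,420: €133,910 is within the cap, no reduction.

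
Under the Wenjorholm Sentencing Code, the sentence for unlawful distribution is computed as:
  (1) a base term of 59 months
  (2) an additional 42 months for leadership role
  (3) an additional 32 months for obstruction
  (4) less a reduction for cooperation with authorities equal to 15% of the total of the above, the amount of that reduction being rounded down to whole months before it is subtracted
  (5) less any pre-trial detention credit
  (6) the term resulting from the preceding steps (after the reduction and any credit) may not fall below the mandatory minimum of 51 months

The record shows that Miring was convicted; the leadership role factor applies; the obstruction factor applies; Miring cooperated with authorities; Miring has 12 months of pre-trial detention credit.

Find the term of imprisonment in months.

102 months

Leadership role enhancement: +42 months
Obstruction enhancement: +32 months
Adjusted term: 59 months + 42 months + 32 months = 133 months
Cooperation with authorities reduction: 15% of 133 months = 19 months (rounded down)
After reduction: 133 − 19 = 114 months
Less pre-trial detention credit: 114 months − 12 months = 102 months
Minimum 51 months: 102 months meets the minimum, no increase.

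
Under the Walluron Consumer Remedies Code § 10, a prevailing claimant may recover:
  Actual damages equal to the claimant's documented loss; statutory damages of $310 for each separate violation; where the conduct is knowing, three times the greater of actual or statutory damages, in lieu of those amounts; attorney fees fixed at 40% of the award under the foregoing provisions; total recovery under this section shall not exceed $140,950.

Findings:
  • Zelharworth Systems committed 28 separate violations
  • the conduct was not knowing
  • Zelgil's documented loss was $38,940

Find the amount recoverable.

Statutory damages: 28 × $310 = $8,680
Conduct not knowing: the in-lieu enhancement does not apply.
Actual plus statutory damages: $38,940 + $8,680 = $47,620
Attorney fees: 40% of $47,620 = $19,048
Total before cap: $47,620 + $19,048 = $66,668
Cap at $140,950: $66,668 is within the cap, no reduction.

Total recovery: $66,668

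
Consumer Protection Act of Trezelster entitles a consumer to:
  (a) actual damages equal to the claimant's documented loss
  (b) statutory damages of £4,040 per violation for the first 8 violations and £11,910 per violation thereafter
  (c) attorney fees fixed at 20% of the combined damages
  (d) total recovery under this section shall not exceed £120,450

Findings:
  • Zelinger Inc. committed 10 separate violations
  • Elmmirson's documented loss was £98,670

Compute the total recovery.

First 8 violations: 8 × £4,040 = £32,320
Remaining violations: (10 − 8) × £11,910 = £23,820
Statutory damages: £32,320 + £23,820 = £56,140
Combined damages: £98,670 + £56,140 = £154,810
Attorney fees: 20% of £154,810 = £30,962
Total before cap: £154,810 + £30,962 = £185,772
Cap at £120,450: £185,772 exceeds the cap → £120,450

£120,450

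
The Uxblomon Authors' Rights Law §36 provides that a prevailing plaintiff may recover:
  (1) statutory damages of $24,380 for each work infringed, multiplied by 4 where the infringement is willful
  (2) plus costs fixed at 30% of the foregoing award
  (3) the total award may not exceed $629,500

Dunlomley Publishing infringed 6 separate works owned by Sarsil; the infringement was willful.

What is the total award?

$629,500

Statutory damages: 6 × $24,380 = $146,280
Multiplied by 4: 4 × $146,280 = $585,120
Costs: 30% of $585,120 = $175,536
Award plus costs: $585,120 + $175,536 = $760,656
Cap at $629,500: $760,656 exceeds the cap → $629,500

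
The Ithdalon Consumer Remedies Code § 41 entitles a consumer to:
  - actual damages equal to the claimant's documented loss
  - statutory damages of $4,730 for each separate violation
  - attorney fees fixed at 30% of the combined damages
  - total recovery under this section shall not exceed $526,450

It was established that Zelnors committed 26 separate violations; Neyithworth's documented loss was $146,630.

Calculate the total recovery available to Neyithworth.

Statutory damages: 26 × $4,730 = $122,980
Combined damages: $146,630 + $122,980 = $269,610
Attorney fees: 30% of $269,610 = $80,883
Total before cap: $269,610 + $80,883 = $350,493
Cap at $526,450: $350,493 is within the cap, no reduction.

$350,493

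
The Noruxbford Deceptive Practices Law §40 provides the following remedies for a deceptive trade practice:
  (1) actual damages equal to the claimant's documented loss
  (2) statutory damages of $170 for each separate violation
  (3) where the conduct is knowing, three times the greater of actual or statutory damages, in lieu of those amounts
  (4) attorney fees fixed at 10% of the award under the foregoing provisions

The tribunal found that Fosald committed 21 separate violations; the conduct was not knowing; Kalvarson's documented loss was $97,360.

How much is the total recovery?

Total recovery: $111,023

Statutory damages: 21 × $170 = $3,570
Conduct not knowing: the in-lieu enhancement does not apply.
Actual plus statutory damages: $97,360 + $3,570 = $100,930
Attorney fees: 10% of $100,930 = $10,093
Total recovery: $100,930 + $10,093 = $111,023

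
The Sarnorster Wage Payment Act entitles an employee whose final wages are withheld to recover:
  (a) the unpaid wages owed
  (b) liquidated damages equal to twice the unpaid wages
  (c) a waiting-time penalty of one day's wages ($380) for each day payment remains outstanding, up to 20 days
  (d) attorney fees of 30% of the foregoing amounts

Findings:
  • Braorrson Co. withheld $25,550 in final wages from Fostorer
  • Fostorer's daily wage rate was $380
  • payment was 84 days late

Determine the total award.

$109,525

Doubled: 2 × $25,550 = $51,100
Penalty days: min(84, 20) = 20
Waiting-time penalty: 20 × $380 = $7,600
Subtotal: $25,550 + $51,100 + $7,600 = $84,250
Attorney fees: 30% of $84,250 = $25,275
Total award: $84,250 + $25,275 = $109,525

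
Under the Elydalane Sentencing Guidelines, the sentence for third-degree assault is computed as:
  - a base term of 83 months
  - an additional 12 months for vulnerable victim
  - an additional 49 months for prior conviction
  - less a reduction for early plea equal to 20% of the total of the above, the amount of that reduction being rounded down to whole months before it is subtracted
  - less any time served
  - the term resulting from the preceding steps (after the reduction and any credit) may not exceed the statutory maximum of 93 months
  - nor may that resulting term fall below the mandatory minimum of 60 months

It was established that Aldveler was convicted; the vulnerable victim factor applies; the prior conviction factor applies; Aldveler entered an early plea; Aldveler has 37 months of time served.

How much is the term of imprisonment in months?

Vulnerable victim enhancement: +12 months
Prior conviction enhancement: +49 months
Adjusted term: 83 months + 12 months + 49 months = 144 months
Early plea reduction: 20% of 144 months = 28 months (rounded down)
After reduction: 144 − 28 = 116 months
Less time served: 116 months − 37 months = 79 months
Cap at 93 months: 79 months is within the cap, no reduction.
Minimum 60 months: 79 months meets the minimum, no increase.

79 months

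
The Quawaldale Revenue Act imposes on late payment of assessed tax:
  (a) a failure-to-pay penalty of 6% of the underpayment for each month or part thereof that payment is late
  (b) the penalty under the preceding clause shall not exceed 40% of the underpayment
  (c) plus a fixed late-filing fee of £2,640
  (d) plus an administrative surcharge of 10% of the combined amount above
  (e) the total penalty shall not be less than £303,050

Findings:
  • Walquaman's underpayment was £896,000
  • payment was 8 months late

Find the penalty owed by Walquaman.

£397,144

Accrued rate: 6% × 8 = 48%, capped at 40% → 40%
Failure-to-pay penalty: 40% of £896,000 = £358,400
Penalty before surcharge: £358,400 + £2,640 = £361,040
Administrative surcharge: 10% of £361,040 = £36,104
Total penalty: £361,040 + £36,104 = £397,144
Minimum £303,050: £397,144 meets the minimum, no increase.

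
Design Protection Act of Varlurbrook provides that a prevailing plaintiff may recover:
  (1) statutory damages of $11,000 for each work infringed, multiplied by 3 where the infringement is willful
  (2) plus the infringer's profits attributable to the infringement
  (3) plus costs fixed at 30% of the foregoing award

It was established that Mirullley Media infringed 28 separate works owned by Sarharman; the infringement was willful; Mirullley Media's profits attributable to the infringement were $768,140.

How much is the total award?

$2,199,782

Statutory damages: 28 × $11,000 = $308,000
Trebled: 3 × $308,000 = $924,000
Combined award: $924,000 + $768,140 = $1,692,140
Costs: 30% of $1,692,140 = $507,642
Award plus costs: $1,692,140 + $507,642 = $2,199,782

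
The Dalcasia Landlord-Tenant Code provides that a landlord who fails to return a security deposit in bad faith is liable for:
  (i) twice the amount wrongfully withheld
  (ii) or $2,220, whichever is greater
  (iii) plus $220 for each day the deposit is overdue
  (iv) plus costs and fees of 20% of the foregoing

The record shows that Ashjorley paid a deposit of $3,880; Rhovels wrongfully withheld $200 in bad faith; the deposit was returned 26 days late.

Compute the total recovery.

$9,528

Doubled: 2 × $200 = $400
Minimum $2,220: $400 is below the minimum → $2,220
Late-return penalty: 26 × $220 = $5,720
Damages plus late penalty: $2,220 + $5,720 = $7,940
Costs and fees: 20% of $7,940 = $1,588
Total recovery: $7,940 + $1,588 = $9,528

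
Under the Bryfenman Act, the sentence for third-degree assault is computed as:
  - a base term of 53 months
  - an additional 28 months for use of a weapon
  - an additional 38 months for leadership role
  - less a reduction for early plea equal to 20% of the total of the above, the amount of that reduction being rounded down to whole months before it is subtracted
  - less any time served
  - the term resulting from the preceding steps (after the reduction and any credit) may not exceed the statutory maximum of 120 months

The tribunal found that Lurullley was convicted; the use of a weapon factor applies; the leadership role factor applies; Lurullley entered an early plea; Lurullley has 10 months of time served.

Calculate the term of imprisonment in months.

Use of a weapon enhancement: +28 months
Leadership role enhancement: +38 months
Adjusted term: 53 months + 28 months + 38 months = 119 months
Early plea reduction: 20% of 119 months = 23 months (rounded down)
After reduction: 119 − 23 = 96 months
Less time served: 96 months − 10 months = 86 months
Cap at 120 months: 86 months is within the cap, no reduction.

86 months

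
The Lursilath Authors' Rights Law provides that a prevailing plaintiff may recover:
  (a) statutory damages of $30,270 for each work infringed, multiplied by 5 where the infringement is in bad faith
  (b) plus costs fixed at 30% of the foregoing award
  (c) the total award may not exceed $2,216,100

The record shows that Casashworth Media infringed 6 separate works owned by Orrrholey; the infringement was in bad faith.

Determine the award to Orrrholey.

Statutory damages: 6 × $30,270 = $181,620
Multiplied by 5: 5 × $181,620 = $908,100
Costs: 30% of $908,100 = $272,430
Award plus costs: $908,100 + $272,430 = $1,180,530
Cap at $2,216,100: $1,180,530 is within the cap, no reduction.

Award: $1,180,530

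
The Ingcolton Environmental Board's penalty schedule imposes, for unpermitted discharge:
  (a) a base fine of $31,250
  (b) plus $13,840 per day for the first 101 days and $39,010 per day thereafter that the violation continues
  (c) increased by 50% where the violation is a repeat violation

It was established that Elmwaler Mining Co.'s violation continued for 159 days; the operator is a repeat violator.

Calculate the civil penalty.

First 101 days: 101 × $13,840 = $1,397,840
Remaining days: (159 − 101) × $39,010 = $2,262,580
Per-day component: $1,397,840 + $2,262,580 = $3,660,420
Base plus per-day: $31,250 + $3,660,420 = $3,691,670
Enhancement: 50% of $3,691,670 = $1,845,835
Enhanced fine: $3,691,670 + $1,845,835 = $5,537,505

Civil penalty: $5,537,505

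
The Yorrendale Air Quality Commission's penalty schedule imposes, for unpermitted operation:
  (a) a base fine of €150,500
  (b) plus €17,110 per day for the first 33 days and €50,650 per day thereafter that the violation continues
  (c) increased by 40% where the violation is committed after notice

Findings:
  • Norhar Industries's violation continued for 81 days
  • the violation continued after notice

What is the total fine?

€4,404,862

First 33 days: 33 × €17,110 = €564,630
Remaining days: (81 − 33) × €50,650 = €2,431,200
Per-day component: €564,630 + €2,431,200 = €2,995,830
Base plus per-day: €150,500 + €2,995,830 = €3,146,330
Enhancement: 40% of €3,146,330 = €1,258,532
Enhanced fine: €3,146,330 + €1,258,532 = €4,404,862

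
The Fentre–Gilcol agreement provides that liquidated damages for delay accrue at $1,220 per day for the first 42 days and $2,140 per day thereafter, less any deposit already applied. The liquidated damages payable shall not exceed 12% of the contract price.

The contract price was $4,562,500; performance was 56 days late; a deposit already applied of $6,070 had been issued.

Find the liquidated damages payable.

$75,130

First 42 days: 42 × $1,220 = $51,240
Remaining days: (56 − 42) × $2,140 = $29,960
Accrued per-day damages: $51,240 + $29,960 = $81,200
Less deposit already applied: $81,200 − $6,070 = $75,130
Cap: 12% of $4,562,500 = $547,500
Cap at $547,500: $75,130 is within the cap, no reduction.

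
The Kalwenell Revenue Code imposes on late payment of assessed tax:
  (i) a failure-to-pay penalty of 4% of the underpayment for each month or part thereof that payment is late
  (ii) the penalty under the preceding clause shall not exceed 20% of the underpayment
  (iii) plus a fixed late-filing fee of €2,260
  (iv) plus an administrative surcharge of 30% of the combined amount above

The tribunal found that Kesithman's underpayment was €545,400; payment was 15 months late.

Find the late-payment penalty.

Accrued rate: 4% × 15 = 60%, capped at 20% → 20%
Failure-to-pay penalty: 20% of €545,400 = €109,080
Penalty before surcharge: €109,080 + €2,260 = €111,340
Administrative surcharge: 30% of €111,340 = €33,402
Total penalty: €111,340 + €33,402 = €144,742

Penalty: €144,742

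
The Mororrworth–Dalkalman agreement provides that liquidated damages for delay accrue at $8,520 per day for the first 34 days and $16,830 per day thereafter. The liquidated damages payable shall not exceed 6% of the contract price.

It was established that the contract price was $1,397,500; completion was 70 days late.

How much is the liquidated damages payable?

$83,850

First 34 days: 34 × $8,520 = $289,680
Remaining days: (70 − 34) × $16,830 = $605,880
Accrued per-day damages: $289,680 + $605,880 = $895,560
Cap: 6% of $1,397,500 = $83,850
Cap at $83,850: $895,560 exceeds the cap → $83,850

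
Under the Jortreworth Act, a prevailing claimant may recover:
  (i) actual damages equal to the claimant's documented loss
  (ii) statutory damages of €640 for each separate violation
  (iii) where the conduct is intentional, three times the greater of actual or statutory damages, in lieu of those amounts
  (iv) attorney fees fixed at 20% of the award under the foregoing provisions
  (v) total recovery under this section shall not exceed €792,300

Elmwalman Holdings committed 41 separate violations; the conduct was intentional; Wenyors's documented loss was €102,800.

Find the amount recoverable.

Statutory damages: 41 × €640 = €26,240
Greater of actual damages (€102,800) or statutory damages (€26,240): €102,800
Trebled: 3 × €102,800 = €308,400
Attorney fees: 20% of €308,400 = €61,680
Total before cap: €308,400 + €61,680 = €370,080
Cap at €792,300: €370,080 is within the cap, no reduction.

€370,080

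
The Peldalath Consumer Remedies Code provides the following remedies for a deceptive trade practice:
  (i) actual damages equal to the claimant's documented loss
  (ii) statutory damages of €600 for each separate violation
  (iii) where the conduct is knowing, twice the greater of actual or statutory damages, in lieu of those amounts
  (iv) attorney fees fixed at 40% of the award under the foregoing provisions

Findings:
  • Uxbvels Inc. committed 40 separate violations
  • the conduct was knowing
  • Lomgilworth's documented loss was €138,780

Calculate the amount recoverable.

€388,584

Statutory damages: 40 × €600 = €24,000
Greater of actual damages (€138,780) or statutory damages (€24,000): €138,780
Doubled: 2 × €138,780 = €277,560
Attorney fees: 40% of €277,560 = €111,024
Total recovery: €277,560 + €111,024 = €388,584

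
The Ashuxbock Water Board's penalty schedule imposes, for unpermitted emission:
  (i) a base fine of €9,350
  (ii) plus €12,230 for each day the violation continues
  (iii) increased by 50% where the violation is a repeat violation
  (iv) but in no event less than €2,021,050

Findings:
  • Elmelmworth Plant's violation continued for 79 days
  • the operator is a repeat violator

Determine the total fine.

€2,021,050

Per-day component: 79 × €12,230 = €966,170
Base plus per-day: €9,350 + €966,170 = €975,520
Enhancement: 50% of €975,520 = €487,760
Enhanced fine: €975,520 + €487,760 = €1,463,280
Minimum €2,021,050: €1,463,280 is below the minimum → €2,021,050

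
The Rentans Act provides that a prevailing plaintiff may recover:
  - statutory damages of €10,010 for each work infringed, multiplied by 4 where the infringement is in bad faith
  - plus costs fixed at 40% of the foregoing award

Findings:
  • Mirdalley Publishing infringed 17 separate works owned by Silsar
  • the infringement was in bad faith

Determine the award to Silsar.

Statutory damages: 17 × €10,010 = €170,170
Multiplied by 4: 4 × €170,170 = €680,680
Costs: 40% of €680,680 = €272,272
Award plus costs: €680,680 + €272,272 = €952,952

€952,952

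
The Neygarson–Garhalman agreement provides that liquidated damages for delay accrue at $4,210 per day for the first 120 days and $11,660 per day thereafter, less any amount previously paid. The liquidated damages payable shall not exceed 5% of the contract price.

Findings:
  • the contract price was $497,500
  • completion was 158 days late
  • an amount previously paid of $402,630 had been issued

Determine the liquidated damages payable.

$24,875

First 120 days: 120 × $4,210 = $505,200
Remaining days: (158 − 120) × $11,660 = $443,080
Accrued per-day damages: $505,200 + $443,080 = $948,280
Less amount previously paid: $948,280 − $402,630 = $545,650
Cap: 5% of $497,500 = $24,875
Cap at $24,875: $545,650 exceeds the cap → $24,875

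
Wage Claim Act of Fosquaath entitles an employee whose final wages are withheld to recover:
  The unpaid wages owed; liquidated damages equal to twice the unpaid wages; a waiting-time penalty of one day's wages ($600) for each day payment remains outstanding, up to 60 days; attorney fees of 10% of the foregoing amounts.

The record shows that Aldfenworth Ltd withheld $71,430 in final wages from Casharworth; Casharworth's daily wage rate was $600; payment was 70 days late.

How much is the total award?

Doubled: 2 × $71,430 = $142,860
Penalty days: min(70, 60) = 60
Waiting-time penalty: 60 × $600 = $36,000
Subtotal: $71,430 + $142,860 + $36,000 = $250,290
Attorney fees: 10% of $250,290 = $25,029
Total award: $250,290 + $25,029 = $275,319

$275,319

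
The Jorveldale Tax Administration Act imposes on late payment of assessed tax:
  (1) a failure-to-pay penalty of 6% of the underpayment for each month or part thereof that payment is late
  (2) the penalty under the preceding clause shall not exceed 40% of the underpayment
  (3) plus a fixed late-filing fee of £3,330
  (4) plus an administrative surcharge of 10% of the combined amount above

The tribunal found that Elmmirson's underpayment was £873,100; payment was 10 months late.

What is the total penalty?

Accrued rate: 6% × 10 = 60%, capped at 40% → 40%
Failure-to-pay penalty: 40% of £873,100 = £349,240
Penalty before surcharge: £349,240 + £3,330 = £352,570
Administrative surcharge: 10% of £352,570 = £35,257
Total penalty: £352,570 + £35,257 = £387,827

£387,827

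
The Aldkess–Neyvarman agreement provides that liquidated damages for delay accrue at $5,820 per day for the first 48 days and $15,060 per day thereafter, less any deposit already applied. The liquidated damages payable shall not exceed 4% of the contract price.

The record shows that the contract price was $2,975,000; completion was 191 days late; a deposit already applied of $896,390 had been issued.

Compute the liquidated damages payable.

First 48 days: 48 × $5,820 = $279,360
Remaining days: (191 − 48) × $15,060 = $2,153,580
Accrued per-day damages: $279,360 + $2,153,580 = $2,432,940
Less deposit already applied: $2,432,940 − $896,390 = $1,536,550
Cap: 4% of $2,975,000 = $119,000
Cap at $119,000: $1,536,550 exceeds the cap → $119,000

$119,000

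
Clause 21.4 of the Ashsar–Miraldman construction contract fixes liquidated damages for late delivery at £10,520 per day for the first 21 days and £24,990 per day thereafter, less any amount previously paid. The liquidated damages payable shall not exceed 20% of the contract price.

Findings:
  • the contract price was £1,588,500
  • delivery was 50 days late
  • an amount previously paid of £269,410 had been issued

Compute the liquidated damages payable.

£317,700

First 21 days: 21 × £10,520 = £220,920
Remaining days: (50 − 21) × £24,990 = £724,710
Accrued per-day damages: £220,920 + £724,710 = £945,630
Less amount previously paid: £945,630 − £269,410 = £676,220
Cap: 20% of £1,588,500 = £317,700
Cap at £317,700: £676,220 exceeds the cap → £317,700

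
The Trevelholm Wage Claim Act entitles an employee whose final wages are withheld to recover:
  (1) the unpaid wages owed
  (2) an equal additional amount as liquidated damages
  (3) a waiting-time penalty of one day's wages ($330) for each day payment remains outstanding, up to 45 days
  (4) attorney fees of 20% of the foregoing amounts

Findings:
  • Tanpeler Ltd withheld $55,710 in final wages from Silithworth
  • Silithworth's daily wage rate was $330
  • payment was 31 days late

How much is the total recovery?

Liquidated damages (equal amount): $55,710
Penalty days: min(31, 45) = 31
Waiting-time penalty: 31 × $330 = $10,230
Subtotal: $55,710 + $55,710 + $10,230 = $121,650
Attorney fees: 20% of $121,650 = $24,330
Total award: $121,650 + $24,330 = $145,980

$145,980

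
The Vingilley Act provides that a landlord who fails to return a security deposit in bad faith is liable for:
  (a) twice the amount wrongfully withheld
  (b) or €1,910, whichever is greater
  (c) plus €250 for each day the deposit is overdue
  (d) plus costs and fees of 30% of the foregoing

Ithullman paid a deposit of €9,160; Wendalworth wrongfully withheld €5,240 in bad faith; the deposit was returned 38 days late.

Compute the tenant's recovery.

€25,974

Doubled: 2 × €5,240 = €10,480
Minimum €1,910: €10,480 meets the minimum, no increase.
Late-return penalty: 38 × €250 = €9,500
Damages plus late penalty: €10,480 + €9,500 = €19,980
Costs and fees: 30% of €19,980 = €5,994
Total recovery: €19,980 + €5,994 = €25,974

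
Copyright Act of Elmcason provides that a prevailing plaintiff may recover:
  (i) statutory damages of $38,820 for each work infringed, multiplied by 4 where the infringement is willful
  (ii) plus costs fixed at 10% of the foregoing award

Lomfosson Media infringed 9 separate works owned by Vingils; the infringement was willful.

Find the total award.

$1,537,272

Statutory damages: 9 × $38,820 = $349,380
Multiplied by 4: 4 × $349,380 = $1,397,520
Costs: 10% of $1,397,520 = $139,752
Award plus costs: $1,397,520 + $139,752 = $1,537,272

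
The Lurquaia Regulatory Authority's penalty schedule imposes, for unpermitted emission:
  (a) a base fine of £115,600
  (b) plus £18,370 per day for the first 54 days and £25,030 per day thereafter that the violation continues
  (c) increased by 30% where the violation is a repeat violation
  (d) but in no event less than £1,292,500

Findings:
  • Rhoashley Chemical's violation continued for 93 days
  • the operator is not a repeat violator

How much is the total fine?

First 54 days: 54 × £18,370 = £991,980
Remaining days: (93 − 54) × £25,030 = £976,170
Per-day component: £991,980 + £976,170 = £1,968,150
Base plus per-day: £115,600 + £1,968,150 = £2,083,750
The operator is not a repeat violator: no 30% increase.
Minimum £1,292,500: £2,083,750 meets the minimum, no increase.

£2,083,750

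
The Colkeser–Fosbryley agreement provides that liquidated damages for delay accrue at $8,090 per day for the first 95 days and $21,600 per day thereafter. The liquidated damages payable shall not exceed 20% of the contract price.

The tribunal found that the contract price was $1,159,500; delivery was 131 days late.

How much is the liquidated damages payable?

First 95 days: 95 × $8,090 = $768,550
Remaining days: (131 − 95) × $21,600 = $777,600
Accrued per-day damages: $768,550 + $777,600 = $1,546,150
Cap: 20% of $1,159,500 = $231,900
Cap at $231,900: $1,546,150 exceeds the cap → $231,900

$231,900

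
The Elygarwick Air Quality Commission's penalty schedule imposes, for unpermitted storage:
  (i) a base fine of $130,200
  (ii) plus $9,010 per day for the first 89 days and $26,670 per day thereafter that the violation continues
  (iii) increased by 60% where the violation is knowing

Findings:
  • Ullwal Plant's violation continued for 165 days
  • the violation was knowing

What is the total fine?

First 89 days: 89 × $9,010 = $801,890
Remaining days: (165 − 89) × $26,670 = $2,026,920
Per-day component: $801,890 + $2,026,920 = $2,828,810
Base plus per-day: $130,200 + $2,828,810 = $2,959,010
Enhancement: 60% of $2,959,010 = $1,775,406
Enhanced fine: $2,959,010 + $1,775,406 = $4,734,416

Civil penalty: $4,734,416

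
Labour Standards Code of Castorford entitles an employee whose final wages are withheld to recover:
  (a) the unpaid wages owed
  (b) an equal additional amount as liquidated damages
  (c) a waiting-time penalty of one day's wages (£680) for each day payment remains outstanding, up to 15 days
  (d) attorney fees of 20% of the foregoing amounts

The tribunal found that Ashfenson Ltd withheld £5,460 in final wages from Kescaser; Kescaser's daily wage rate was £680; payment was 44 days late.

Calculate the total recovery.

£25,344

Liquidated damages (equal amount): £5,460
Penalty days: min(44, 15) = 15
Waiting-time penalty: 15 × £680 = £10,200
Subtotal: £5,460 + £5,460 + £10,200 = £21,120
Attorney fees: 20% of £21,120 = £4,224
Total award: £21,120 + £4,224 = £25,344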